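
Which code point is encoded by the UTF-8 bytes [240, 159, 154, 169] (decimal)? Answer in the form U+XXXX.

Leading byte 0xF0 = 11110000 matches 11110xxx → 4-byte sequence.
Byte 1: 0xF0 = 11110000, payload 000 (3 bits).
Byte 2: 0x9F = 10011111 (10xxxxxx ✓), payload 011111.
Byte 3: 0x9A = 10011010 (10xxxxxx ✓), payload 011010.
Byte 4: 0xA9 = 10101001 (10xxxxxx ✓), payload 101001.
Concatenate: 000011111011010101001 = 0x1F6A9 (21 bits → U+1F6A9).

U+1F6A9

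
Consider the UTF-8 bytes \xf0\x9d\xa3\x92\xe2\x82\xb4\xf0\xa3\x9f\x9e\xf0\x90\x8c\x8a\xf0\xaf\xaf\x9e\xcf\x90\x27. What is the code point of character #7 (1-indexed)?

Offset 0: leading byte 0xF0 = 11110000 → 4-byte char #1 = F0 9D A3 92.
Offset 4: leading byte 0xE2 = 11100010 → 3-byte char #2 = E2 82 B4.
Offset 7: leading byte 0xF0 = 11110000 → 4-byte char #3 = F0 A3 9F 9E.
Offset 11: leading byte 0xF0 = 11110000 → 4-byte char #4 = F0 90 8C 8A.
Offset 15: leading byte 0xF0 = 11110000 → 4-byte char #5 = F0 AF AF 9E.
Offset 19: leading byte 0xCF = 11001111 → 2-byte char #6 = CF 90.
Offset 21: leading byte 0x27 = 00100111 → 1-byte char #7 = 27.
Leading byte 0x27 = 00100111 matches 0xxxxxxx → 1-byte sequence.
Byte 1: 0x27 = 00100111, payload 0100111 (7 bits).
Concatenate: 0100111 = 0x27 (7 bits → U+0027).

U+0027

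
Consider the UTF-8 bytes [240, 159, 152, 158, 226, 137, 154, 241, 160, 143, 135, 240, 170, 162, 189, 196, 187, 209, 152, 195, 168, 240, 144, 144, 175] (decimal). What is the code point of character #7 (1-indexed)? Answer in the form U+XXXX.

U+00E8

Offset 0: leading byte 0xF0 = 11110000 → 4-byte char #1 = F0 9F 98 9E.
Offset 4: leading byte 0xE2 = 11100010 → 3-byte char #2 = E2 89 9A.
Offset 7: leading byte 0xF1 = 11110001 → 4-byte char #3 = F1 A0 8F 87.
Offset 11: leading byte 0xF0 = 11110000 → 4-byte char #4 = F0 AA A2 BD.
Offset 15: leading byte 0xC4 = 11000100 → 2-byte char #5 = C4 BB.
Offset 17: leading byte 0xD1 = 11010001 → 2-byte char #6 = D1 98.
Offset 19: leading byte 0xC3 = 11000011 → 2-byte char #7 = C3 A8.
Leading byte 0xC3 = 11000011 matches 110xxxxx → 2-byte sequence.
Byte 1: 0xC3 = 11000011, payload 00011 (5 bits).
Byte 2: 0xA8 = 10101000 (10xxxxxx ✓), payload 101000.
Concatenate: 00011101000 = 0xE8 (11 bits → U+00E8).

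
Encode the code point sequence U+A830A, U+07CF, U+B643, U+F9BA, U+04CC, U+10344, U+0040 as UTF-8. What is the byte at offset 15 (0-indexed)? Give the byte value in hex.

0x90

U+A830A → 4-byte form F2 A8 8C 8A at offsets 0–3.
U+07CF → 2-byte form DF 8F at offsets 4–5.
U+B643 → 3-byte form EB 99 83 at offsets 6–8.
U+F9BA → 3-byte form EF A6 BA at offsets 9–11.
U+04CC → 2-byte form D3 8C at offsets 12–13.
U+10344 → 4-byte form F0 90 8D 84 at offsets 14–17.
Offset 15 falls in char 6's range; it's byte 2 of F0 90 8D 84 = 0x90.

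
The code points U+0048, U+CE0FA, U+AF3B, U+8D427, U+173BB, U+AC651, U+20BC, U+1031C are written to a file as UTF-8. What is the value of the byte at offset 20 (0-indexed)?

0xE2

U+0048 → 1-byte form 48 at offsets 0–0.
U+CE0FA → 4-byte form F3 8E 83 BA at offsets 1–4.
U+AF3B → 3-byte form EA BC BB at offsets 5–7.
U+8D427 → 4-byte form F2 8D 90 A7 at offsets 8–11.
U+173BB → 4-byte form F0 97 8E BB at offsets 12–15.
U+AC651 → 4-byte form F2 AC 99 91 at offsets 16–19.
U+20BC → 3-byte form E2 82 BC at offsets 20–22.
Offset 20 falls in char 7's range; it's byte 1 of E2 82 BC = 0xE2.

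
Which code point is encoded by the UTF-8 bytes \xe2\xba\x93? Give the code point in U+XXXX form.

U+2E93

Leading byte 0xE2 = 11100010 matches 1110xxxx → 3-byte sequence.
Byte 1: 0xE2 = 11100010, payload 0010 (4 bits).
Byte 2: 0xBA = 10111010 (10xxxxxx ✓), payload 111010.
Byte 3: 0x93 = 10010011 (10xxxxxx ✓), payload 010011.
Concatenate: 0010111010010011 = 0x2E93 (16 bits → U+2E93).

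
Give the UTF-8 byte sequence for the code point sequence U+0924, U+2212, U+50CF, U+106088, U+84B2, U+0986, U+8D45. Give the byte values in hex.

U+0924: 3-byte form → E0 A4 A4.
U+2212: 3-byte form → E2 88 92.
U+50CF: 3-byte form → E5 83 8F.
U+106088: 4-byte form → F4 86 82 88.
U+84B2: 3-byte form → E8 92 B2.
U+0986: 3-byte form → E0 A6 86.
U+8D45: 3-byte form → E8 B5 85.
Concatenated (22 bytes): E0 A4 A4 E2 88 92 E5 83 8F F4 86 82 88 E8 92 B2 E0 A6 86 E8 B5 85.

E0 A4 A4 E2 88 92 E5 83 8F F4 86 82 88 E8 92 B2 E0 A6 86 E8 B5 85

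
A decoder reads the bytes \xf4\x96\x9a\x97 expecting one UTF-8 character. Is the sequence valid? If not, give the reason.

Leading byte 0xF4 = 11110100 → 4-byte form.
Payload = 0x116697, which exceeds U+10FFFF, the maximum Unicode code point. (Leading bytes F5–FF, or F4 followed by ≥ 0x90, are invalid.)

invalid (encodes a value above U+10FFFF)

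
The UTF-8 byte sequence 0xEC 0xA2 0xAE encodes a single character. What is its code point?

Leading byte 0xEC = 11101100 matches 1110xxxx → 3-byte sequence.
Byte 1: 0xEC = 11101100, payload 1100 (4 bits).
Byte 2: 0xA2 = 10100010 (10xxxxxx ✓), payload 100010.
Byte 3: 0xAE = 10101110 (10xxxxxx ✓), payload 101110.
Concatenate: 1100100010101110 = 0xC8AE (16 bits → U+C8AE).

U+C8AE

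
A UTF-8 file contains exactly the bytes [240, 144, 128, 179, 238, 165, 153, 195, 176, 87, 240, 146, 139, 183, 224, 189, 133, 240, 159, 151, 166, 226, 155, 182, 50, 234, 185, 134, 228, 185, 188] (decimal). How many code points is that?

Byte at offset 0: 0xF0 = 11110000 → 4-byte char (#1). Advance 4.
Byte at offset 4: 0xEE = 11101110 → 3-byte char (#2). Advance 3.
Byte at offset 7: 0xC3 = 11000011 → 2-byte char (#3). Advance 2.
Byte at offset 9: 0x57 = 01010111 → 1-byte char (#4). Advance 1.
Byte at offset 10: 0xF0 = 11110000 → 4-byte char (#5). Advance 4.
Byte at offset 14: 0xE0 = 11100000 → 3-byte char (#6). Advance 3.
Byte at offset 17: 0xF0 = 11110000 → 4-byte char (#7). Advance 4.
Byte at offset 21: 0xE2 = 11100010 → 3-byte char (#8). Advance 3.
Byte at offset 24: 0x32 = 00110010 → 1-byte char (#9). Advance 1.
Byte at offset 25: 0xEA = 11101010 → 3-byte char (#10). Advance 3.
Byte at offset 28: 0xE4 = 11100100 → 3-byte char (#11). Advance 3.
Reached end at offset 31 after 11 code points.

11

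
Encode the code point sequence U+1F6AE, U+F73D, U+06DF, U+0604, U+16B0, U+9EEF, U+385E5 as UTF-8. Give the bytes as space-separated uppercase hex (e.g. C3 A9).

U+1F6AE: 4-byte form → F0 9F 9A AE.
U+F73D: 3-byte form → EF 9C BD.
U+06DF: 2-byte form → DB 9F.
U+0604: 2-byte form → D8 84.
U+16B0: 3-byte form → E1 9A B0.
U+9EEF: 3-byte form → E9 BB AF.
U+385E5: 4-byte form → F0 B8 97 A5.
Concatenated (21 bytes): F0 9F 9A AE EF 9C BD DB 9F D8 84 E1 9A B0 E9 BB AF F0 B8 97 A5.

F0 9F 9A AE EF 9C BD DB 9F D8 84 E1 9A B0 E9 BB AF F0 B8 97 A5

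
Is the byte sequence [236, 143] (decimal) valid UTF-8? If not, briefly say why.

Leading byte 0xEC = 11101100 → 3-byte form, but only 2 bytes are present.

invalid (sequence truncated)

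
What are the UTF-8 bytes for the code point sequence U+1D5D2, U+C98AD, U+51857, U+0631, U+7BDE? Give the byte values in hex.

F0 9D 97 92 F3 89 A2 AD F1 91 A1 97 D8 B1 E7 AF 9E

U+1D5D2: 4-byte form → F0 9D 97 92.
U+C98AD: 4-byte form → F3 89 A2 AD.
U+51857: 4-byte form → F1 91 A1 97.
U+0631: 2-byte form → D8 B1.
U+7BDE: 3-byte form → E7 AF 9E.
Concatenated (17 bytes): F0 9D 97 92 F3 89 A2 AD F1 91 A1 97 D8 B1 E7 AF 9E.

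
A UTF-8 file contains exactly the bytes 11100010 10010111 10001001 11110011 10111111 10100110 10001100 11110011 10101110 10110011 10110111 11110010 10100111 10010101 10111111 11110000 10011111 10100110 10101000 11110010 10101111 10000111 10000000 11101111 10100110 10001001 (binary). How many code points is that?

Byte at offset 0: 0xE2 = 11100010 → 3-byte char (#1). Advance 3.
Byte at offset 3: 0xF3 = 11110011 → 4-byte char (#2). Advance 4.
Byte at offset 7: 0xF3 = 11110011 → 4-byte char (#3). Advance 4.
Byte at offset 11: 0xF2 = 11110010 → 4-byte char (#4). Advance 4.
Byte at offset 15: 0xF0 = 11110000 → 4-byte char (#5). Advance 4.
Byte at offset 19: 0xF2 = 11110010 → 4-byte char (#6). Advance 4.
Byte at offset 23: 0xEF = 11101111 → 3-byte char (#7). Advance 3.
Reached end at offset 26 after 7 code points.

7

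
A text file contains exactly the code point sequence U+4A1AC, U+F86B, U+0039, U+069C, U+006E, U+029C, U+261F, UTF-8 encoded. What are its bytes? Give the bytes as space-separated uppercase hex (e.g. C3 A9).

U+4A1AC: 4-byte form → F1 8A 86 AC.
U+F86B: 3-byte form → EF A1 AB.
U+0039: 1-byte form → 39.
U+069C: 2-byte form → DA 9C.
U+006E: 1-byte form → 6E.
U+029C: 2-byte form → CA 9C.
U+261F: 3-byte form → E2 98 9F.
Concatenated (16 bytes): F1 8A 86 AC EF A1 AB 39 DA 9C 6E CA 9C E2 98 9F.

F1 8A 86 AC EF A1 AB 39 DA 9C 6E CA 9C E2 98 9F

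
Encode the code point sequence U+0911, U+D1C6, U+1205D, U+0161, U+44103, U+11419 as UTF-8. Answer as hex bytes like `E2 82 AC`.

U+0911: 3-byte form → E0 A4 91.
U+D1C6: 3-byte form → ED 87 86.
U+1205D: 4-byte form → F0 92 81 9D.
U+0161: 2-byte form → C5 A1.
U+44103: 4-byte form → F1 84 84 83.
U+11419: 4-byte form → F0 91 90 99.
Concatenated (20 bytes): E0 A4 91 ED 87 86 F0 92 81 9D C5 A1 F1 84 84 83 F0 91 90 99.

E0 A4 91 ED 87 86 F0 92 81 9D C5 A1 F1 84 84 83 F0 91 90 99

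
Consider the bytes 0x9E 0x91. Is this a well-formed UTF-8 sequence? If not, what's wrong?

Byte 0x9E = 10011110 has the form 10xxxxxx — a continuation byte — but there is no preceding leading byte.

invalid (continuation byte with no leading byte)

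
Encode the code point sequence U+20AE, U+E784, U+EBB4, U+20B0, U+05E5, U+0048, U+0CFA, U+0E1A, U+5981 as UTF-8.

U+20AE: 3-byte form → E2 82 AE.
U+E784: 3-byte form → EE 9E 84.
U+EBB4: 3-byte form → EE AE B4.
U+20B0: 3-byte form → E2 82 B0.
U+05E5: 2-byte form → D7 A5.
U+0048: 1-byte form → 48.
U+0CFA: 3-byte form → E0 B3 BA.
U+0E1A: 3-byte form → E0 B8 9A.
U+5981: 3-byte form → E5 A6 81.
Concatenated (24 bytes): E2 82 AE EE 9E 84 EE AE B4 E2 82 B0 D7 A5 48 E0 B3 BA E0 B8 9A E5 A6 81.

E2 82 AE EE 9E 84 EE AE B4 E2 82 B0 D7 A5 48 E0 B3 BA E0 B8 9A E5 A6 81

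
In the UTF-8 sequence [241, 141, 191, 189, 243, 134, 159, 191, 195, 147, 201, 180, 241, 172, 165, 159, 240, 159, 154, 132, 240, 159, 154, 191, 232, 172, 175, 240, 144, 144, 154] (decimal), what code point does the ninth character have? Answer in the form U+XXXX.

U+1041A

Offset 0: leading byte 0xF1 = 11110001 → 4-byte char #1 = F1 8D BF BD.
Offset 4: leading byte 0xF3 = 11110011 → 4-byte char #2 = F3 86 9F BF.
Offset 8: leading byte 0xC3 = 11000011 → 2-byte char #3 = C3 93.
Offset 10: leading byte 0xC9 = 11001001 → 2-byte char #4 = C9 B4.
Offset 12: leading byte 0xF1 = 11110001 → 4-byte char #5 = F1 AC A5 9F.
Offset 16: leading byte 0xF0 = 11110000 → 4-byte char #6 = F0 9F 9A 84.
Offset 20: leading byte 0xF0 = 11110000 → 4-byte char #7 = F0 9F 9A BF.
Offset 24: leading byte 0xE8 = 11101000 → 3-byte char #8 = E8 AC AF.
Offset 27: leading byte 0xF0 = 11110000 → 4-byte char #9 = F0 90 90 9A.
Leading byte 0xF0 = 11110000 matches 11110xxx → 4-byte sequence.
Byte 1: 0xF0 = 11110000, payload 000 (3 bits).
Byte 2: 0x90 = 10010000 (10xxxxxx ✓), payload 010000.
Byte 3: 0x90 = 10010000 (10xxxxxx ✓), payload 010000.
Byte 4: 0x9A = 10011010 (10xxxxxx ✓), payload 011010.
Concatenate: 000010000010000011010 = 0x1041A (21 bits → U+1041A).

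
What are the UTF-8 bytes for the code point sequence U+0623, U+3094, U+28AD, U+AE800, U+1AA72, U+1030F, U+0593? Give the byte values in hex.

U+0623: 2-byte form → D8 A3.
U+3094: 3-byte form → E3 82 94.
U+28AD: 3-byte form → E2 A2 AD.
U+AE800: 4-byte form → F2 AE A0 80.
U+1AA72: 4-byte form → F0 9A A9 B2.
U+1030F: 4-byte form → F0 90 8C 8F.
U+0593: 2-byte form → D6 93.
Concatenated (22 bytes): D8 A3 E3 82 94 E2 A2 AD F2 AE A0 80 F0 9A A9 B2 F0 90 8C 8F D6 93.

D8 A3 E3 82 94 E2 A2 AD F2 AE A0 80 F0 9A A9 B2 F0 90 8C 8F D6 93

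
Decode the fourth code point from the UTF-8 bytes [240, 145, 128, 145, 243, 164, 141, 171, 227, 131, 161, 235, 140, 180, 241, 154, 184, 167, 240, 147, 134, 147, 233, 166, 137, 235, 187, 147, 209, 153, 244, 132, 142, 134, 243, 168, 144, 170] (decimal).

Offset 0: leading byte 0xF0 = 11110000 → 4-byte char #1 = F0 91 80 91.
Offset 4: leading byte 0xF3 = 11110011 → 4-byte char #2 = F3 A4 8D AB.
Offset 8: leading byte 0xE3 = 11100011 → 3-byte char #3 = E3 83 A1.
Offset 11: leading byte 0xEB = 11101011 → 3-byte char #4 = EB 8C B4.
Leading byte 0xEB = 11101011 matches 1110xxxx → 3-byte sequence.
Byte 1: 0xEB = 11101011, payload 1011 (4 bits).
Byte 2: 0x8C = 10001100 (10xxxxxx ✓), payload 001100.
Byte 3: 0xB4 = 10110100 (10xxxxxx ✓), payload 110100.
Concatenate: 1011001100110100 = 0xB334 (16 bits → U+B334).

U+B334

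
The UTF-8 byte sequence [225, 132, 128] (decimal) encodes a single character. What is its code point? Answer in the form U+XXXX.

Leading byte 0xE1 = 11100001 matches 1110xxxx → 3-byte sequence.
Byte 1: 0xE1 = 11100001, payload 0001 (4 bits).
Byte 2: 0x84 = 10000100 (10xxxxxx ✓), payload 000100.
Byte 3: 0x80 = 10000000 (10xxxxxx ✓), payload 000000.
Concatenate: 0001000100000000 = 0x1100 (16 bits → U+1100).

U+1100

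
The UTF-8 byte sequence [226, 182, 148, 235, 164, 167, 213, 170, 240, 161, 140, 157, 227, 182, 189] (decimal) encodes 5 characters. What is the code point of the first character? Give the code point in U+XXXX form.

Offset 0: leading byte 0xE2 = 11100010 → 3-byte char #1 = E2 B6 94.
Leading byte 0xE2 = 11100010 matches 1110xxxx → 3-byte sequence.
Byte 1: 0xE2 = 11100010, payload 0010 (4 bits).
Byte 2: 0xB6 = 10110110 (10xxxxxx ✓), payload 110110.
Byte 3: 0x94 = 10010100 (10xxxxxx ✓), payload 010100.
Concatenate: 0010110110010100 = 0x2D94 (16 bits → U+2D94).

U+2D94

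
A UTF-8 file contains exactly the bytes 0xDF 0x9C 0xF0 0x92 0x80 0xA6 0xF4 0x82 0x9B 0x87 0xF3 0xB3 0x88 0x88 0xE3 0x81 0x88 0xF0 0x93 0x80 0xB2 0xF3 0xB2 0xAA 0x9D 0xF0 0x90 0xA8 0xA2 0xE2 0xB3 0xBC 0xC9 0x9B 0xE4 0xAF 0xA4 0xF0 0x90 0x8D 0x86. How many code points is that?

Byte at offset 0: 0xDF = 11011111 → 2-byte char (#1). Advance 2.
Byte at offset 2: 0xF0 = 11110000 → 4-byte char (#2). Advance 4.
Byte at offset 6: 0xF4 = 11110100 → 4-byte char (#3). Advance 4.
Byte at offset 10: 0xF3 = 11110011 → 4-byte char (#4). Advance 4.
Byte at offset 14: 0xE3 = 11100011 → 3-byte char (#5). Advance 3.
Byte at offset 17: 0xF0 = 11110000 → 4-byte char (#6). Advance 4.
Byte at offset 21: 0xF3 = 11110011 → 4-byte char (#7). Advance 4.
Byte at offset 25: 0xF0 = 11110000 → 4-byte char (#8). Advance 4.
Byte at offset 29: 0xE2 = 11100010 → 3-byte char (#9). Advance 3.
Byte at offset 32: 0xC9 = 11001001 → 2-byte char (#10). Advance 2.
Byte at offset 34: 0xE4 = 11100100 → 3-byte char (#11). Advance 3.
Byte at offset 37: 0xF0 = 11110000 → 4-byte char (#12). Advance 4.
Reached end at offset 41 after 12 code points.

12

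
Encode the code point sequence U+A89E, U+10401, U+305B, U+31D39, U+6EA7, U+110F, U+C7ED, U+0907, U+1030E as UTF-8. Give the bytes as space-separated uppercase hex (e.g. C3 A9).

EA A2 9E F0 90 90 81 E3 81 9B F0 B1 B4 B9 E6 BA A7 E1 84 8F EC 9F AD E0 A4 87 F0 90 8C 8E

U+A89E: 3-byte form → EA A2 9E.
U+10401: 4-byte form → F0 90 90 81.
U+305B: 3-byte form → E3 81 9B.
U+31D39: 4-byte form → F0 B1 B4 B9.
U+6EA7: 3-byte form → E6 BA A7.
U+110F: 3-byte form → E1 84 8F.
U+C7ED: 3-byte form → EC 9F AD.
U+0907: 3-byte form → E0 A4 87.
U+1030E: 4-byte form → F0 90 8C 8E.
Concatenated (30 bytes): EA A2 9E F0 90 90 81 E3 81 9B F0 B1 B4 B9 E6 BA A7 E1 84 8F EC 9F AD E0 A4 87 F0 90 8C 8E.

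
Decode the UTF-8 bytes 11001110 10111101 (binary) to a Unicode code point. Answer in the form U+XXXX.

Leading byte 0xCE = 11001110 matches 110xxxxx → 2-byte sequence.
Byte 1: 0xCE = 11001110, payload 01110 (5 bits).
Byte 2: 0xBD = 10111101 (10xxxxxx ✓), payload 111101.
Concatenate: 01110111101 = 0x3BD (11 bits → U+03BD).

U+03BD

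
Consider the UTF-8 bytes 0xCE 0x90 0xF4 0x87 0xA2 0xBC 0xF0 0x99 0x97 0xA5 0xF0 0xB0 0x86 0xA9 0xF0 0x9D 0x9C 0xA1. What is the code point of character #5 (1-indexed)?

Offset 0: leading byte 0xCE = 11001110 → 2-byte char #1 = CE 90.
Offset 2: leading byte 0xF4 = 11110100 → 4-byte char #2 = F4 87 A2 BC.
Offset 6: leading byte 0xF0 = 11110000 → 4-byte char #3 = F0 99 97 A5.
Offset 10: leading byte 0xF0 = 11110000 → 4-byte char #4 = F0 B0 86 A9.
Offset 14: leading byte 0xF0 = 11110000 → 4-byte char #5 = F0 9D 9C A1.
Leading byte 0xF0 = 11110000 matches 11110xxx → 4-byte sequence.
Byte 1: 0xF0 = 11110000, payload 000 (3 bits).
Byte 2: 0x9D = 10011101 (10xxxxxx ✓), payload 011101.
Byte 3: 0x9C = 10011100 (10xxxxxx ✓), payload 011100.
Byte 4: 0xA1 = 10100001 (10xxxxxx ✓), payload 100001.
Concatenate: 000011101011100100001 = 0x1D721 (21 bits → U+1D721).

U+1D721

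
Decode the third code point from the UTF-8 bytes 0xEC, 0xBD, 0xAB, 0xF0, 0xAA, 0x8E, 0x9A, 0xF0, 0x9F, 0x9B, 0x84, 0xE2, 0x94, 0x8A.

U+1F6C4

Offset 0: leading byte 0xEC = 11101100 → 3-byte char #1 = EC BD AB.
Offset 3: leading byte 0xF0 = 11110000 → 4-byte char #2 = F0 AA 8E 9A.
Offset 7: leading byte 0xF0 = 11110000 → 4-byte char #3 = F0 9F 9B 84.
Leading byte 0xF0 = 11110000 matches 11110xxx → 4-byte sequence.
Byte 1: 0xF0 = 11110000, payload 000 (3 bits).
Byte 2: 0x9F = 10011111 (10xxxxxx ✓), payload 011111.
Byte 3: 0x9B = 10011011 (10xxxxxx ✓), payload 011011.
Byte 4: 0x84 = 10000100 (10xxxxxx ✓), payload 000100.
Concatenate: 000011111011011000100 = 0x1F6C4 (21 bits → U+1F6C4).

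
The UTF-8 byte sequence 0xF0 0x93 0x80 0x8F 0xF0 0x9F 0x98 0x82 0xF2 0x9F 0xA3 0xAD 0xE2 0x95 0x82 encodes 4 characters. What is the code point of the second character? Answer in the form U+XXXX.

U+1F602

Offset 0: leading byte 0xF0 = 11110000 → 4-byte char #1 = F0 93 80 8F.
Offset 4: leading byte 0xF0 = 11110000 → 4-byte char #2 = F0 9F 98 82.
Leading byte 0xF0 = 11110000 matches 11110xxx → 4-byte sequence.
Byte 1: 0xF0 = 11110000, payload 000 (3 bits).
Byte 2: 0x9F = 10011111 (10xxxxxx ✓), payload 011111.
Byte 3: 0x98 = 10011000 (10xxxxxx ✓), payload 011000.
Byte 4: 0x82 = 10000010 (10xxxxxx ✓), payload 000010.
Concatenate: 000011111011000000010 = 0x1F602 (21 bits → U+1F602).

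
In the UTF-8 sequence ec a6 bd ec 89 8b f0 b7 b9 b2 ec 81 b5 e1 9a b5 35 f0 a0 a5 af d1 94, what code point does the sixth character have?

Offset 0: leading byte 0xEC = 11101100 → 3-byte char #1 = EC A6 BD.
Offset 3: leading byte 0xEC = 11101100 → 3-byte char #2 = EC 89 8B.
Offset 6: leading byte 0xF0 = 11110000 → 4-byte char #3 = F0 B7 B9 B2.
Offset 10: leading byte 0xEC = 11101100 → 3-byte char #4 = EC 81 B5.
Offset 13: leading byte 0xE1 = 11100001 → 3-byte char #5 = E1 9A B5.
Offset 16: leading byte 0x35 = 00110101 → 1-byte char #6 = 35.
Leading byte 0x35 = 00110101 matches 0xxxxxxx → 1-byte sequence.
Byte 1: 0x35 = 00110101, payload 0110101 (7 bits).
Concatenate: 0110101 = 0x35 (7 bits → U+0035).

U+0035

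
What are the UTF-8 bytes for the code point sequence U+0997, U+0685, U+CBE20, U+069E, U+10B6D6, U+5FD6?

U+0997: 3-byte form → E0 A6 97.
U+0685: 2-byte form → DA 85.
U+CBE20: 4-byte form → F3 8B B8 A0.
U+069E: 2-byte form → DA 9E.
U+10B6D6: 4-byte form → F4 8B 9B 96.
U+5FD6: 3-byte form → E5 BF 96.
Concatenated (18 bytes): E0 A6 97 DA 85 F3 8B B8 A0 DA 9E F4 8B 9B 96 E5 BF 96.

E0 A6 97 DA 85 F3 8B B8 A0 DA 9E F4 8B 9B 96 E5 BF 96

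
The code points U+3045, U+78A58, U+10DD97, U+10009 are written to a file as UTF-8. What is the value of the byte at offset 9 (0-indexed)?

U+3045 → 3-byte form E3 81 85 at offsets 0–2.
U+78A58 → 4-byte form F1 B8 A9 98 at offsets 3–6.
U+10DD97 → 4-byte form F4 8D B6 97 at offsets 7–10.
Offset 9 falls in char 3's range; it's byte 3 of F4 8D B6 97 = 0xB6.

0xB6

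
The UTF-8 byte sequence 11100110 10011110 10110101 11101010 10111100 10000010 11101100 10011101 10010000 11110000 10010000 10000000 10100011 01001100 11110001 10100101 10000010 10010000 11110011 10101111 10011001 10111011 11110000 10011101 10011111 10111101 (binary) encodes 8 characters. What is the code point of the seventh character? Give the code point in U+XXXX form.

U+EF67B

Offset 0: leading byte 0xE6 = 11100110 → 3-byte char #1 = E6 9E B5.
Offset 3: leading byte 0xEA = 11101010 → 3-byte char #2 = EA BC 82.
Offset 6: leading byte 0xEC = 11101100 → 3-byte char #3 = EC 9D 90.
Offset 9: leading byte 0xF0 = 11110000 → 4-byte char #4 = F0 90 80 A3.
Offset 13: leading byte 0x4C = 01001100 → 1-byte char #5 = 4C.
Offset 14: leading byte 0xF1 = 11110001 → 4-byte char #6 = F1 A5 82 90.
Offset 18: leading byte 0xF3 = 11110011 → 4-byte char #7 = F3 AF 99 BB.
Leading byte 0xF3 = 11110011 matches 11110xxx → 4-byte sequence.
Byte 1: 0xF3 = 11110011, payload 011 (3 bits).
Byte 2: 0xAF = 10101111 (10xxxxxx ✓), payload 101111.
Byte 3: 0x99 = 10011001 (10xxxxxx ✓), payload 011001.
Byte 4: 0xBB = 10111011 (10xxxxxx ✓), payload 111011.
Concatenate: 011101111011001111011 = 0xEF67B (21 bits → U+EF67B).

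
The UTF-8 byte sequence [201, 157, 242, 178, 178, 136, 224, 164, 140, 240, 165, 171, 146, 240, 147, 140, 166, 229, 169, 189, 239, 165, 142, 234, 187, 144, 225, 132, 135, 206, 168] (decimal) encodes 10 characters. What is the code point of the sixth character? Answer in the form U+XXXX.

U+5A7D

Offset 0: leading byte 0xC9 = 11001001 → 2-byte char #1 = C9 9D.
Offset 2: leading byte 0xF2 = 11110010 → 4-byte char #2 = F2 B2 B2 88.
Offset 6: leading byte 0xE0 = 11100000 → 3-byte char #3 = E0 A4 8C.
Offset 9: leading byte 0xF0 = 11110000 → 4-byte char #4 = F0 A5 AB 92.
Offset 13: leading byte 0xF0 = 11110000 → 4-byte char #5 = F0 93 8C A6.
Offset 17: leading byte 0xE5 = 11100101 → 3-byte char #6 = E5 A9 BD.
Leading byte 0xE5 = 11100101 matches 1110xxxx → 3-byte sequence.
Byte 1: 0xE5 = 11100101, payload 0101 (4 bits).
Byte 2: 0xA9 = 10101001 (10xxxxxx ✓), payload 101001.
Byte 3: 0xBD = 10111101 (10xxxxxx ✓), payload 111101.
Concatenate: 0101101001111101 = 0x5A7D (16 bits → U+5A7D).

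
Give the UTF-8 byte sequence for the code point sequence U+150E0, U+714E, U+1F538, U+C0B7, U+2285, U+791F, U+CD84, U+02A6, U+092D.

U+150E0: 4-byte form → F0 95 83 A0.
U+714E: 3-byte form → E7 85 8E.
U+1F538: 4-byte form → F0 9F 94 B8.
U+C0B7: 3-byte form → EC 82 B7.
U+2285: 3-byte form → E2 8A 85.
U+791F: 3-byte form → E7 A4 9F.
U+CD84: 3-byte form → EC B6 84.
U+02A6: 2-byte form → CA A6.
U+092D: 3-byte form → E0 A4 AD.
Concatenated (28 bytes): F0 95 83 A0 E7 85 8E F0 9F 94 B8 EC 82 B7 E2 8A 85 E7 A4 9F EC B6 84 CA A6 E0 A4 AD.

F0 95 83 A0 E7 85 8E F0 9F 94 B8 EC 82 B7 E2 8A 85 E7 A4 9F EC B6 84 CA A6 E0 A4 AD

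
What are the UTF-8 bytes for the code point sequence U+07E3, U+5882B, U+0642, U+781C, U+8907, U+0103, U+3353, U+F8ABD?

DF A3 F1 98 A0 AB D9 82 E7 A0 9C E8 A4 87 C4 83 E3 8D 93 F3 B8 AA BD

U+07E3: 2-byte form → DF A3.
U+5882B: 4-byte form → F1 98 A0 AB.
U+0642: 2-byte form → D9 82.
U+781C: 3-byte form → E7 A0 9C.
U+8907: 3-byte form → E8 A4 87.
U+0103: 2-byte form → C4 83.
U+3353: 3-byte form → E3 8D 93.
U+F8ABD: 4-byte form → F3 B8 AA BD.
Concatenated (23 bytes): DF A3 F1 98 A0 AB D9 82 E7 A0 9C E8 A4 87 C4 83 E3 8D 93 F3 B8 AA BD.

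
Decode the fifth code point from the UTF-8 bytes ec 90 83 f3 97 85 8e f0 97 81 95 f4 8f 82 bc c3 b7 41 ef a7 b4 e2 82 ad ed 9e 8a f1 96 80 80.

Offset 0: leading byte 0xEC = 11101100 → 3-byte char #1 = EC 90 83.
Offset 3: leading byte 0xF3 = 11110011 → 4-byte char #2 = F3 97 85 8E.
Offset 7: leading byte 0xF0 = 11110000 → 4-byte char #3 = F0 97 81 95.
Offset 11: leading byte 0xF4 = 11110100 → 4-byte char #4 = F4 8F 82 BC.
Offset 15: leading byte 0xC3 = 11000011 → 2-byte char #5 = C3 B7.
Leading byte 0xC3 = 11000011 matches 110xxxxx → 2-byte sequence.
Byte 1: 0xC3 = 11000011, payload 00011 (5 bits).
Byte 2: 0xB7 = 10110111 (10xxxxxx ✓), payload 110111.
Concatenate: 00011110111 = 0xF7 (11 bits → U+00F7).

U+00F7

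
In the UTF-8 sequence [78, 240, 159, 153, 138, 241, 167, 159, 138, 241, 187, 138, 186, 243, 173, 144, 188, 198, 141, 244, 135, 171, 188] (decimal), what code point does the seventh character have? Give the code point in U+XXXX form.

U+107AFC

Offset 0: leading byte 0x4E = 01001110 → 1-byte char #1 = 4E.
Offset 1: leading byte 0xF0 = 11110000 → 4-byte char #2 = F0 9F 99 8A.
Offset 5: leading byte 0xF1 = 11110001 → 4-byte char #3 = F1 A7 9F 8A.
Offset 9: leading byte 0xF1 = 11110001 → 4-byte char #4 = F1 BB 8A BA.
Offset 13: leading byte 0xF3 = 11110011 → 4-byte char #5 = F3 AD 90 BC.
Offset 17: leading byte 0xC6 = 11000110 → 2-byte char #6 = C6 8D.
Offset 19: leading byte 0xF4 = 11110100 → 4-byte char #7 = F4 87 AB BC.
Leading byte 0xF4 = 11110100 matches 11110xxx → 4-byte sequence.
Byte 1: 0xF4 = 11110100, payload 100 (3 bits).
Byte 2: 0x87 = 10000111 (10xxxxxx ✓), payload 000111.
Byte 3: 0xAB = 10101011 (10xxxxxx ✓), payload 101011.
Byte 4: 0xBC = 10111100 (10xxxxxx ✓), payload 111100.
Concatenate: 100000111101011111100 = 0x107AFC (21 bits → U+107AFC).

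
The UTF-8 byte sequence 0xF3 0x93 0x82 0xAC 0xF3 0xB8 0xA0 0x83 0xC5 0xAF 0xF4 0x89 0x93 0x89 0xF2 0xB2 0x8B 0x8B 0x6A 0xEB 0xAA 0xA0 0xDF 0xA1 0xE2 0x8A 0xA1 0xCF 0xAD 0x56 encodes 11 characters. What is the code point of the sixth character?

U+006A

Offset 0: leading byte 0xF3 = 11110011 → 4-byte char #1 = F3 93 82 AC.
Offset 4: leading byte 0xF3 = 11110011 → 4-byte char #2 = F3 B8 A0 83.
Offset 8: leading byte 0xC5 = 11000101 → 2-byte char #3 = C5 AF.
Offset 10: leading byte 0xF4 = 11110100 → 4-byte char #4 = F4 89 93 89.
Offset 14: leading byte 0xF2 = 11110010 → 4-byte char #5 = F2 B2 8B 8B.
Offset 18: leading byte 0x6A = 01101010 → 1-byte char #6 = 6A.
Leading byte 0x6A = 01101010 matches 0xxxxxxx → 1-byte sequence.
Byte 1: 0x6A = 01101010, payload 1101010 (7 bits).
Concatenate: 1101010 = 0x6A (7 bits → U+006A).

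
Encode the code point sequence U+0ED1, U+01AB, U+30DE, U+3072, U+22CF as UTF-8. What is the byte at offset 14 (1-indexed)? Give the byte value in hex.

0x8F

1-indexed offset 14 is 0-indexed offset 13.
U+0ED1 → 3-byte form E0 BB 91 at offsets 0–2.
U+01AB → 2-byte form C6 AB at offsets 3–4.
U+30DE → 3-byte form E3 83 9E at offsets 5–7.
U+3072 → 3-byte form E3 81 B2 at offsets 8–10.
U+22CF → 3-byte form E2 8B 8F at offsets 11–13.
Offset 13 falls in char 5's range; it's byte 3 of E2 8B 8F = 0x8F.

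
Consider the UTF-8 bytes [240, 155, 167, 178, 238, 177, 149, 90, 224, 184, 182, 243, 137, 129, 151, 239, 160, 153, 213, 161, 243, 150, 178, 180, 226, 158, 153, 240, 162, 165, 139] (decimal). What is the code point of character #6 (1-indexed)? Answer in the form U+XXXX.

U+F819

Offset 0: leading byte 0xF0 = 11110000 → 4-byte char #1 = F0 9B A7 B2.
Offset 4: leading byte 0xEE = 11101110 → 3-byte char #2 = EE B1 95.
Offset 7: leading byte 0x5A = 01011010 → 1-byte char #3 = 5A.
Offset 8: leading byte 0xE0 = 11100000 → 3-byte char #4 = E0 B8 B6.
Offset 11: leading byte 0xF3 = 11110011 → 4-byte char #5 = F3 89 81 97.
Offset 15: leading byte 0xEF = 11101111 → 3-byte char #6 = EF A0 99.
Leading byte 0xEF = 11101111 matches 1110xxxx → 3-byte sequence.
Byte 1: 0xEF = 11101111, payload 1111 (4 bits).
Byte 2: 0xA0 = 10100000 (10xxxxxx ✓), payload 100000.
Byte 3: 0x99 = 10011001 (10xxxxxx ✓), payload 011001.
Concatenate: 1111100000011001 = 0xF819 (16 bits → U+F819).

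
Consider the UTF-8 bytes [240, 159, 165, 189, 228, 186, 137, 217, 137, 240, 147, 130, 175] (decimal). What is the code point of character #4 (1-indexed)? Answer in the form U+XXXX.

U+130AF

Offset 0: leading byte 0xF0 = 11110000 → 4-byte char #1 = F0 9F A5 BD.
Offset 4: leading byte 0xE4 = 11100100 → 3-byte char #2 = E4 BA 89.
Offset 7: leading byte 0xD9 = 11011001 → 2-byte char #3 = D9 89.
Offset 9: leading byte 0xF0 = 11110000 → 4-byte char #4 = F0 93 82 AF.
Leading byte 0xF0 = 11110000 matches 11110xxx → 4-byte sequence.
Byte 1: 0xF0 = 11110000, payload 000 (3 bits).
Byte 2: 0x93 = 10010011 (10xxxxxx ✓), payload 010011.
Byte 3: 0x82 = 10000010 (10xxxxxx ✓), payload 000010.
Byte 4: 0xAF = 10101111 (10xxxxxx ✓), payload 101111.
Concatenate: 000010011000010101111 = 0x130AF (21 bits → U+130AF).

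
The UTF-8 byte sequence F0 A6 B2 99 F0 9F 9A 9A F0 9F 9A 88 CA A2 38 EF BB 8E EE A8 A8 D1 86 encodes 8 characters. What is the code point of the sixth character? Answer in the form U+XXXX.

Offset 0: leading byte 0xF0 = 11110000 → 4-byte char #1 = F0 A6 B2 99.
Offset 4: leading byte 0xF0 = 11110000 → 4-byte char #2 = F0 9F 9A 9A.
Offset 8: leading byte 0xF0 = 11110000 → 4-byte char #3 = F0 9F 9A 88.
Offset 12: leading byte 0xCA = 11001010 → 2-byte char #4 = CA A2.
Offset 14: leading byte 0x38 = 00111000 → 1-byte char #5 = 38.
Offset 15: leading byte 0xEF = 11101111 → 3-byte char #6 = EF BB 8E.
Leading byte 0xEF = 11101111 matches 1110xxxx → 3-byte sequence.
Byte 1: 0xEF = 11101111, payload 1111 (4 bits).
Byte 2: 0xBB = 10111011 (10xxxxxx ✓), payload 111011.
Byte 3: 0x8E = 10001110 (10xxxxxx ✓), payload 001110.
Concatenate: 1111111011001110 = 0xFECE (16 bits → U+FECE).

U+FECE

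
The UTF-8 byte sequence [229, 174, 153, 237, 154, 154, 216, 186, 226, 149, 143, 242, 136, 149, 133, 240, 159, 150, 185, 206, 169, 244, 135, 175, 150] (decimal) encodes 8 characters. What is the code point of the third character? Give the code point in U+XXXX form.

Offset 0: leading byte 0xE5 = 11100101 → 3-byte char #1 = E5 AE 99.
Offset 3: leading byte 0xED = 11101101 → 3-byte char #2 = ED 9A 9A.
Offset 6: leading byte 0xD8 = 11011000 → 2-byte char #3 = D8 BA.
Leading byte 0xD8 = 11011000 matches 110xxxxx → 2-byte sequence.
Byte 1: 0xD8 = 11011000, payload 11000 (5 bits).
Byte 2: 0xBA = 10111010 (10xxxxxx ✓), payload 111010.
Concatenate: 11000111010 = 0x63A (11 bits → U+063A).

U+063A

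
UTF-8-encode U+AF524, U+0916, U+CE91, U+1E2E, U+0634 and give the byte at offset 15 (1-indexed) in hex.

1-indexed offset 15 is 0-indexed offset 14.
U+AF524 → 4-byte form F2 AF 94 A4 at offsets 0–3.
U+0916 → 3-byte form E0 A4 96 at offsets 4–6.
U+CE91 → 3-byte form EC BA 91 at offsets 7–9.
U+1E2E → 3-byte form E1 B8 AE at offsets 10–12.
U+0634 → 2-byte form D8 B4 at offsets 13–14.
Offset 14 falls in char 5's range; it's byte 2 of D8 B4 = 0xB4.

0xB4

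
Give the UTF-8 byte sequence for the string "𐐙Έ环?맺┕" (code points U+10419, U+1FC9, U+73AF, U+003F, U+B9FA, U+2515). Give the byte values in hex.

U+10419: 4-byte form → F0 90 90 99.
U+1FC9: 3-byte form → E1 BF 89.
U+73AF: 3-byte form → E7 8E AF.
U+003F: 1-byte form → 3F.
U+B9FA: 3-byte form → EB A7 BA.
U+2515: 3-byte form → E2 94 95.
Concatenated (17 bytes): F0 90 90 99 E1 BF 89 E7 8E AF 3F EB A7 BA E2 94 95.

F0 90 90 99 E1 BF 89 E7 8E AF 3F EB A7 BA E2 94 95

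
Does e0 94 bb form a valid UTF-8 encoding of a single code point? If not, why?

invalid (overlong encoding)

Leading byte 0xE0 = 11100000 → 3-byte form.
Continuation bytes all match 10xxxxxx. Payload decodes to 0x53B.
But 0x53B < 0x800, the minimum for a 3-byte sequence — this is an overlong encoding.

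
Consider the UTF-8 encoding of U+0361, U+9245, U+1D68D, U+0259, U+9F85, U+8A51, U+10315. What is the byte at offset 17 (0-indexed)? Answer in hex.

U+0361 → 2-byte form CD A1 at offsets 0–1.
U+9245 → 3-byte form E9 89 85 at offsets 2–4.
U+1D68D → 4-byte form F0 9D 9A 8D at offsets 5–8.
U+0259 → 2-byte form C9 99 at offsets 9–10.
U+9F85 → 3-byte form E9 BE 85 at offsets 11–13.
U+8A51 → 3-byte form E8 A9 91 at offsets 14–16.
U+10315 → 4-byte form F0 90 8C 95 at offsets 17–20.
Offset 17 falls in char 7's range; it's byte 1 of F0 90 8C 95 = 0xF0.

0xF0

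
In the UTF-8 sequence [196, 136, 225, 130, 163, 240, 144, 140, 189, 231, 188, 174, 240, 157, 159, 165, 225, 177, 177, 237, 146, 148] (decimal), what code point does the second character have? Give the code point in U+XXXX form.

Offset 0: leading byte 0xC4 = 11000100 → 2-byte char #1 = C4 88.
Offset 2: leading byte 0xE1 = 11100001 → 3-byte char #2 = E1 82 A3.
Leading byte 0xE1 = 11100001 matches 1110xxxx → 3-byte sequence.
Byte 1: 0xE1 = 11100001, payload 0001 (4 bits).
Byte 2: 0x82 = 10000010 (10xxxxxx ✓), payload 000010.
Byte 3: 0xA3 = 10100011 (10xxxxxx ✓), payload 100011.
Concatenate: 0001000010100011 = 0x10A3 (16 bits → U+10A3).

U+10A3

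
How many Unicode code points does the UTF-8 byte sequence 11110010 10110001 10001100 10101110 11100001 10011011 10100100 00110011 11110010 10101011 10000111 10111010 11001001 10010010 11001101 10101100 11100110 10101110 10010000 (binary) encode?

Byte at offset 0: 0xF2 = 11110010 → 4-byte char (#1). Advance 4.
Byte at offset 4: 0xE1 = 11100001 → 3-byte char (#2). Advance 3.
Byte at offset 7: 0x33 = 00110011 → 1-byte char (#3). Advance 1.
Byte at offset 8: 0xF2 = 11110010 → 4-byte char (#4). Advance 4.
Byte at offset 12: 0xC9 = 11001001 → 2-byte char (#5). Advance 2.
Byte at offset 14: 0xCD = 11001101 → 2-byte char (#6). Advance 2.
Byte at offset 16: 0xE6 = 11100110 → 3-byte char (#7). Advance 3.
Reached end at offset 19 after 7 code points.

7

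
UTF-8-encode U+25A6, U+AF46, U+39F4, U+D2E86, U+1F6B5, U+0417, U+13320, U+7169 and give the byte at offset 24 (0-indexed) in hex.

0x85

U+25A6 → 3-byte form E2 96 A6 at offsets 0–2.
U+AF46 → 3-byte form EA BD 86 at offsets 3–5.
U+39F4 → 3-byte form E3 A7 B4 at offsets 6–8.
U+D2E86 → 4-byte form F3 92 BA 86 at offsets 9–12.
U+1F6B5 → 4-byte form F0 9F 9A B5 at offsets 13–16.
U+0417 → 2-byte form D0 97 at offsets 17–18.
U+13320 → 4-byte form F0 93 8C A0 at offsets 19–22.
U+7169 → 3-byte form E7 85 A9 at offsets 23–25.
Offset 24 falls in char 8's range; it's byte 2 of E7 85 A9 = 0x85.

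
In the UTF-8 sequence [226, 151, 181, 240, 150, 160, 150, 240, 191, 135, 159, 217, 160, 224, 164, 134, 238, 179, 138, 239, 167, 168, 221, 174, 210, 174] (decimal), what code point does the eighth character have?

Offset 0: leading byte 0xE2 = 11100010 → 3-byte char #1 = E2 97 B5.
Offset 3: leading byte 0xF0 = 11110000 → 4-byte char #2 = F0 96 A0 96.
Offset 7: leading byte 0xF0 = 11110000 → 4-byte char #3 = F0 BF 87 9F.
Offset 11: leading byte 0xD9 = 11011001 → 2-byte char #4 = D9 A0.
Offset 13: leading byte 0xE0 = 11100000 → 3-byte char #5 = E0 A4 86.
Offset 16: leading byte 0xEE = 11101110 → 3-byte char #6 = EE B3 8A.
Offset 19: leading byte 0xEF = 11101111 → 3-byte char #7 = EF A7 A8.
Offset 22: leading byte 0xDD = 11011101 → 2-byte char #8 = DD AE.
Leading byte 0xDD = 11011101 matches 110xxxxx → 2-byte sequence.
Byte 1: 0xDD = 11011101, payload 11101 (5 bits).
Byte 2: 0xAE = 10101110 (10xxxxxx ✓), payload 101110.
Concatenate: 11101101110 = 0x76E (11 bits → U+076E).

U+076E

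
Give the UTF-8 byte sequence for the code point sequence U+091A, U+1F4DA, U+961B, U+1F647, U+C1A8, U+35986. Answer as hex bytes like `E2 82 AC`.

E0 A4 9A F0 9F 93 9A E9 98 9B F0 9F 99 87 EC 86 A8 F0 B5 A6 86

U+091A: 3-byte form → E0 A4 9A.
U+1F4DA: 4-byte form → F0 9F 93 9A.
U+961B: 3-byte form → E9 98 9B.
U+1F647: 4-byte form → F0 9F 99 87.
U+C1A8: 3-byte form → EC 86 A8.
U+35986: 4-byte form → F0 B5 A6 86.
Concatenated (21 bytes): E0 A4 9A F0 9F 93 9A E9 98 9B F0 9F 99 87 EC 86 A8 F0 B5 A6 86.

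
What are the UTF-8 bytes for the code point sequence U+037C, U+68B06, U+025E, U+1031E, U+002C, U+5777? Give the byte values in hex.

U+037C: 2-byte form → CD BC.
U+68B06: 4-byte form → F1 A8 AC 86.
U+025E: 2-byte form → C9 9E.
U+1031E: 4-byte form → F0 90 8C 9E.
U+002C: 1-byte form → 2C.
U+5777: 3-byte form → E5 9D B7.
Concatenated (16 bytes): CD BC F1 A8 AC 86 C9 9E F0 90 8C 9E 2C E5 9D B7.

CD BC F1 A8 AC 86 C9 9E F0 90 8C 9E 2C E5 9D B7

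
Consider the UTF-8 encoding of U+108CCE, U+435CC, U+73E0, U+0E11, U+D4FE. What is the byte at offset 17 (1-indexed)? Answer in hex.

1-indexed offset 17 is 0-indexed offset 16.
U+108CCE → 4-byte form F4 88 B3 8E at offsets 0–3.
U+435CC → 4-byte form F1 83 97 8C at offsets 4–7.
U+73E0 → 3-byte form E7 8F A0 at offsets 8–10.
U+0E11 → 3-byte form E0 B8 91 at offsets 11–13.
U+D4FE → 3-byte form ED 93 BE at offsets 14–16.
Offset 16 falls in char 5's range; it's byte 3 of ED 93 BE = 0xBE.

0xBE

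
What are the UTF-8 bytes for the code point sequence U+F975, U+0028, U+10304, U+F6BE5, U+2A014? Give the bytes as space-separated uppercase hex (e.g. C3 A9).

EF A5 B5 28 F0 90 8C 84 F3 B6 AF A5 F0 AA 80 94

U+F975: 3-byte form → EF A5 B5.
U+0028: 1-byte form → 28.
U+10304: 4-byte form → F0 90 8C 84.
U+F6BE5: 4-byte form → F3 B6 AF A5.
U+2A014: 4-byte form → F0 AA 80 94.
Concatenated (16 bytes): EF A5 B5 28 F0 90 8C 84 F3 B6 AF A5 F0 AA 80 94.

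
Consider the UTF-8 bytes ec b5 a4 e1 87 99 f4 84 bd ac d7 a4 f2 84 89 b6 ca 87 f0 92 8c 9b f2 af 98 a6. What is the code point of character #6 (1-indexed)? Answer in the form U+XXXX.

Offset 0: leading byte 0xEC = 11101100 → 3-byte char #1 = EC B5 A4.
Offset 3: leading byte 0xE1 = 11100001 → 3-byte char #2 = E1 87 99.
Offset 6: leading byte 0xF4 = 11110100 → 4-byte char #3 = F4 84 BD AC.
Offset 10: leading byte 0xD7 = 11010111 → 2-byte char #4 = D7 A4.
Offset 12: leading byte 0xF2 = 11110010 → 4-byte char #5 = F2 84 89 B6.
Offset 16: leading byte 0xCA = 11001010 → 2-byte char #6 = CA 87.
Leading byte 0xCA = 11001010 matches 110xxxxx → 2-byte sequence.
Byte 1: 0xCA = 11001010, payload 01010 (5 bits).
Byte 2: 0x87 = 10000111 (10xxxxxx ✓), payload 000111.
Concatenate: 01010000111 = 0x287 (11 bits → U+0287).

U+0287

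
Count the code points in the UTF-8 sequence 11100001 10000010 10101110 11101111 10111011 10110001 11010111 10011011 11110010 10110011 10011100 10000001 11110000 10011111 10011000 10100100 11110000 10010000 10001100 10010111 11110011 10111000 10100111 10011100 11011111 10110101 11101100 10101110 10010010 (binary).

Byte at offset 0: 0xE1 = 11100001 → 3-byte char (#1). Advance 3.
Byte at offset 3: 0xEF = 11101111 → 3-byte char (#2). Advance 3.
Byte at offset 6: 0xD7 = 11010111 → 2-byte char (#3). Advance 2.
Byte at offset 8: 0xF2 = 11110010 → 4-byte char (#4). Advance 4.
Byte at offset 12: 0xF0 = 11110000 → 4-byte char (#5). Advance 4.
Byte at offset 16: 0xF0 = 11110000 → 4-byte char (#6). Advance 4.
Byte at offset 20: 0xF3 = 11110011 → 4-byte char (#7). Advance 4.
Byte at offset 24: 0xDF = 11011111 → 2-byte char (#8). Advance 2.
Byte at offset 26: 0xEC = 11101100 → 3-byte char (#9). Advance 3.
Reached end at offset 29 after 9 code points.

9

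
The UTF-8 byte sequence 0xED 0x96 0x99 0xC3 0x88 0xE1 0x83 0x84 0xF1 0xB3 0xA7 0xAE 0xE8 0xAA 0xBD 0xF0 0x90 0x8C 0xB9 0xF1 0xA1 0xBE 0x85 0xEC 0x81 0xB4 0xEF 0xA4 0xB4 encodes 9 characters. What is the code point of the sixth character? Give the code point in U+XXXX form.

U+10339

Offset 0: leading byte 0xED = 11101101 → 3-byte char #1 = ED 96 99.
Offset 3: leading byte 0xC3 = 11000011 → 2-byte char #2 = C3 88.
Offset 5: leading byte 0xE1 = 11100001 → 3-byte char #3 = E1 83 84.
Offset 8: leading byte 0xF1 = 11110001 → 4-byte char #4 = F1 B3 A7 AE.
Offset 12: leading byte 0xE8 = 11101000 → 3-byte char #5 = E8 AA BD.
Offset 15: leading byte 0xF0 = 11110000 → 4-byte char #6 = F0 90 8C B9.
Leading byte 0xF0 = 11110000 matches 11110xxx → 4-byte sequence.
Byte 1: 0xF0 = 11110000, payload 000 (3 bits).
Byte 2: 0x90 = 10010000 (10xxxxxx ✓), payload 010000.
Byte 3: 0x8C = 10001100 (10xxxxxx ✓), payload 001100.
Byte 4: 0xB9 = 10111001 (10xxxxxx ✓), payload 111001.
Concatenate: 000010000001100111001 = 0x10339 (21 bits → U+10339).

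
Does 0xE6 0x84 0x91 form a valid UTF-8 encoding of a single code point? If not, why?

valid

Leading byte 0xE6 = 11100110 → 3-byte form.
Continuation bytes 0x84=10000100, 0x91=10010001 all match 10xxxxxx.
Decoded value 0x6111 is ≥ 0x800 (shortest form) and not a surrogate.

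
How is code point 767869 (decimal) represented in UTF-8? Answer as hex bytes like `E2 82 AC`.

F2 BB 9D BD

U+BB77D = 0xBB77D = 767869 decimal. In range U+10000–U+10FFFF → 4-byte form: 11110xxx 10xxxxxx 10xxxxxx 10xxxxxx.
Binary (21 bits): 010111011011101111101.
Split 3+6+6+6: 010 | 111011 | 011101 | 111101.
Byte 1: 11110010 = 0xF2.
Byte 2: 10111011 = 0xBB.
Byte 3: 10011101 = 0x9D.
Byte 4: 10111101 = 0xBD.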